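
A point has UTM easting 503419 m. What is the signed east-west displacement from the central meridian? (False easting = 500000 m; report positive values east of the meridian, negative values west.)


displacement = 503419 - 500000 = 3419 m

3419 m


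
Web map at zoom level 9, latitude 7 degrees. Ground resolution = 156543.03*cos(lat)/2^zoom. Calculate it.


res = 156543.03 * cos(7) / 2^9 = 156543.03 * 0.99254615 / 512 = 303.47 m/pixel

303.47 m/pixel


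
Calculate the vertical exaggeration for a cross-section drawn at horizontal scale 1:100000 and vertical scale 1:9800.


VE = horizontal_scale / vertical_scale = 100000 / 9800 ≈ 10.2

10.2x


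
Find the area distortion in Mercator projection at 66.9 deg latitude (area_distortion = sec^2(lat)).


area_distortion = 1/cos^2(66.9) = 6.497

6.497


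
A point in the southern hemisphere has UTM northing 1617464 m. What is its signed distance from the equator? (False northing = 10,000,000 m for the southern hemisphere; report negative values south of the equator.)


For southern: actual = 1617464 - 10000000 = -8382536 m

-8382536 m


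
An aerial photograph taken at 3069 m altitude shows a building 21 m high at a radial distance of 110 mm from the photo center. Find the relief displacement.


d = h * r / H = 21 * 110 / 3069 = 0.75 mm

0.75 mm


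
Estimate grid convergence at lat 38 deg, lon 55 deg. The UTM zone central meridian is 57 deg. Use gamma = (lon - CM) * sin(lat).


gamma = (55 - 57) * sin(38) = -2 * 0.615661 = -1.231 degrees

-1.231 degrees


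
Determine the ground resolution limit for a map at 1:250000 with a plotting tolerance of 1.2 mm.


ground = 1.2 mm * 250000 / 1000 = 300.0 m

300.0 m


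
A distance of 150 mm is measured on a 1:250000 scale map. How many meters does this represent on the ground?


ground = 150 mm * 250000 / 1000 = 37500.0 m

37500.0 m


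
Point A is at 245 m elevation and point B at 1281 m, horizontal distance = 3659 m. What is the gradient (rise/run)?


gradient = (1281 - 245) / 3659 = 1036 / 3659 = 0.2831

0.2831


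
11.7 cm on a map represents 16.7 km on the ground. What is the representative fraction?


ground = 16.7 km = 1670000 cm; RF denominator = ground / map = 1670000 / 11.7 ≈ 142735; RF = 1:142735

1:142735


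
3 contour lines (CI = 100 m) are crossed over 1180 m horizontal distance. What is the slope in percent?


elevation change = 3 * 100 = 300 m
slope = 300 / 1180 * 100 = 25.4%

25.4%


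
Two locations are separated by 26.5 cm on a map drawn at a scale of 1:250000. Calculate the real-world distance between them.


ground = 26.5 cm * 250000 / 100 = 66250.0 m = 66.25 km

66.25 km


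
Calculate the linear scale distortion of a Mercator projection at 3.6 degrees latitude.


SF = 1 / cos(3.6) = 1 / 0.998027 = 1.002

1.002


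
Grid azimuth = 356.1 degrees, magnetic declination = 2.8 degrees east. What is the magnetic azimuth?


magnetic azimuth = grid azimuth - declination (east +ve)
mag_az = 356.1 - 2.8 = 353.3 degrees

353.3 degrees


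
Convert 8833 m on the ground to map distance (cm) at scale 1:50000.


map_cm = 8833 * 100 / 50000 = 17.666 cm ≈ 17.67 cm

17.67 cm


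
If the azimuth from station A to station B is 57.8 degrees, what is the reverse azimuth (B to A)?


back azimuth = (57.8 + 180) mod 360 = 237.8 degrees

237.8 degrees


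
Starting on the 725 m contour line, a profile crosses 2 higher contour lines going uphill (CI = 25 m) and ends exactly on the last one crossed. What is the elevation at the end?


elevation = 725 + 2 * 25 = 775 m

775 m


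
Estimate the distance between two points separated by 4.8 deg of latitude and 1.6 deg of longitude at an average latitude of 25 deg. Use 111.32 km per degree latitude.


dlat_km = 4.8 * 111.32 = 534.336
dlon_km = 1.6 * 111.32 * cos(25) ≈ 161.424
dist = sqrt(534.336^2 + 161.424^2) ≈ 558.2 km

558.2 km


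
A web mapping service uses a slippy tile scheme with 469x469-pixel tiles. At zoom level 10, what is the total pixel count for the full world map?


tiles per axis = 2^10 = 1024
total tiles = 1024^2 = 1048576
pixels per axis = 1024 * 469 = 480256
total pixels = 480256^2 = 230645825536

230645825536 pixels


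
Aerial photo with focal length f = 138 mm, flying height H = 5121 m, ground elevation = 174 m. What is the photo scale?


scale = f / (H - h) = 138 mm / 4947 m = 138 / 4947000 = 1:35848

1:35848


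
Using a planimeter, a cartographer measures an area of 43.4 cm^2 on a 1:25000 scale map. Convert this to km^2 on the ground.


ground_area = 43.4 * (25000/100)^2 = 2712500.0 m^2 = 2.7125 km^2 ≈ 2.713 km^2

2.713 km^2


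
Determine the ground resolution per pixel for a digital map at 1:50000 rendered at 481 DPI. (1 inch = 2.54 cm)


pixel_cm = 2.54 / 481 ≈ 0.005281 cm
ground = pixel_cm * 50000 / 100 = 2.54 * 50000 / (481 * 100) = 127000 / 48100 ≈ 2.64 m

2.64 m


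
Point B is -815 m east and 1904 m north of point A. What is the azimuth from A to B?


az = atan2(-815, 1904) = -23.2 deg
adjusted to 0-360: 336.8 degrees

336.8 degrees


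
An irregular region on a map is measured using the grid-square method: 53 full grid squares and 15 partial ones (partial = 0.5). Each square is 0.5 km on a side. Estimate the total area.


effective squares = 53 + 15 * 0.5 = 60.5
area = 60.5 * 0.25 = 15.125 km^2

15.125 km^2


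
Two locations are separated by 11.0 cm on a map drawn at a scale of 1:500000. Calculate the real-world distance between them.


ground = 11.0 cm * 500000 / 100 = 55000.0 m = 55.0 km

55.0 km


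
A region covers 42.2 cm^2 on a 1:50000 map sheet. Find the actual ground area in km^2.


ground_area = 42.2 * (50000/100)^2 = 10550000.0 m^2 = 10.55 km^2

10.55 km^2


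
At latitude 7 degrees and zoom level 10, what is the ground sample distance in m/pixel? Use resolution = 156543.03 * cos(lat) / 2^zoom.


res = 156543.03 * cos(7) / 2^10 = 156543.03 * 0.99254615 / 1024 = 151.73 m/pixel

151.73 m/pixel


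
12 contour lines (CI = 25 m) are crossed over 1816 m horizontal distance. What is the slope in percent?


elevation change = 12 * 25 = 300 m
slope = 300 / 1816 * 100 = 16.5%

16.5%


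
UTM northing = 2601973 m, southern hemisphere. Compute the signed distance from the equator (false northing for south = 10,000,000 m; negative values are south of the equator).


For southern: actual = 2601973 - 10000000 = -7398027 m

-7398027 m


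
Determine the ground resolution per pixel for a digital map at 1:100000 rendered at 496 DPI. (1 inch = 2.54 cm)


pixel_cm = 2.54 / 496 ≈ 0.005121 cm
ground = pixel_cm * 100000 / 100 = 2.54 * 100000 / (496 * 100) = 254000 / 49600 ≈ 5.12 m

5.12 m


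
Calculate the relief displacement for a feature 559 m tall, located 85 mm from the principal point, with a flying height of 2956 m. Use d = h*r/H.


d = h * r / H = 559 * 85 / 2956 = 16.07 mm

16.07 mm


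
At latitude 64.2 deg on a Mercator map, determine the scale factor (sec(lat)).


SF = 1 / cos(64.2) = 1 / 0.435231 = 2.298

2.298


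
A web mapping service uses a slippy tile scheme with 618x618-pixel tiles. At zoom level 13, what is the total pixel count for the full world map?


tiles per axis = 2^13 = 8192
total tiles = 8192^2 = 67108864
pixels per axis = 8192 * 618 = 5062656
total pixels = 5062656^2 = 25630485774336

25630485774336 pixels


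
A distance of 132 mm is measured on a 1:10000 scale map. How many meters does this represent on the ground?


ground = 132 mm * 10000 / 1000 = 1320.0 m

1320.0 m


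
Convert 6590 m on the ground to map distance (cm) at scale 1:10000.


map_cm = 6590 * 100 / 10000 = 65.9 cm

65.9 cm


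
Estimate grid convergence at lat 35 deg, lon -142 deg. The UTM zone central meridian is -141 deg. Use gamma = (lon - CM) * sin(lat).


gamma = (-142 - -141) * sin(35) = -1 * 0.573576 = -0.574 degrees

-0.574 degrees


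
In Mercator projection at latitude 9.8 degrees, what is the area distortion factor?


area_distortion = 1/cos^2(9.8) = 1.03

1.03


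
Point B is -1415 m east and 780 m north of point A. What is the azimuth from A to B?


az = atan2(-1415, 780) = -61.1 deg
adjusted to 0-360: 298.9 degrees

298.9 degrees


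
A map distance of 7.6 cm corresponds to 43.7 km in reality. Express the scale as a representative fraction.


ground = 43.7 km = 4370000 cm; RF denominator = ground / map = 4370000 / 7.6 = 575000; RF = 1:575000

1:575000


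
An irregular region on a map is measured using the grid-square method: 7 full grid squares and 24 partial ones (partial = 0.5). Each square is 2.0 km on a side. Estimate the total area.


effective squares = 7 + 24 * 0.5 = 19.0
area = 19.0 * 4.0 = 76.0 km^2

76.0 km^2


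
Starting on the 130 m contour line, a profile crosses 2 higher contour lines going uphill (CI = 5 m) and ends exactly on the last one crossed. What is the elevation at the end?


elevation = 130 + 2 * 5 = 140 m

140 m


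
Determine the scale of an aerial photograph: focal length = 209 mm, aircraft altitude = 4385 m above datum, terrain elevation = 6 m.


scale = f / (H - h) = 209 mm / 4379 m = 209 / 4379000 = 1:20952

1:20952


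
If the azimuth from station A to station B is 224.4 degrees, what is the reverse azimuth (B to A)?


back azimuth = (224.4 + 180) mod 360 = 44.4 degrees

44.4 degrees


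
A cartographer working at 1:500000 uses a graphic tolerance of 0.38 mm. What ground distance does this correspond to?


ground = 0.38 mm * 500000 / 1000 = 190.0 m

190.0 m


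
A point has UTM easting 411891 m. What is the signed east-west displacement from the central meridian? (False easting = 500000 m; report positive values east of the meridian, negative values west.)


displacement = 411891 - 500000 = -88109 m

-88109 m


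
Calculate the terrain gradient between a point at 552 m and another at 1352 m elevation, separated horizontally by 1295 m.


gradient = (1352 - 552) / 1295 = 800 / 1295 = 0.6178

0.6178


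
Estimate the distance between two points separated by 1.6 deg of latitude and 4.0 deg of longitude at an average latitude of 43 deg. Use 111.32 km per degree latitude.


dlat_km = 1.6 * 111.32 = 178.112
dlon_km = 4.0 * 111.32 * cos(43) ≈ 325.657
dist = sqrt(178.112^2 + 325.657^2) ≈ 371.2 km

371.2 km


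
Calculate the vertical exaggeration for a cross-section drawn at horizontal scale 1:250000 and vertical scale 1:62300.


VE = horizontal_scale / vertical_scale = 250000 / 62300 ≈ 4.0

4.0x


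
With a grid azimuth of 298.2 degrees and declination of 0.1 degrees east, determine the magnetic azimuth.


magnetic azimuth = grid azimuth - declination (east +ve)
mag_az = 298.2 - 0.1 = 298.1 degrees

298.1 degrees


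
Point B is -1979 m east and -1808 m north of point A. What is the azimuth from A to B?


az = atan2(-1979, -1808) = -132.4 deg
adjusted to 0-360: 227.6 degrees

227.6 degrees


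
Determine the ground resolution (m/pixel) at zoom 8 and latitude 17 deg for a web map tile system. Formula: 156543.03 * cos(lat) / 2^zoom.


res = 156543.03 * cos(17) / 2^8 = 156543.03 * 0.95630476 / 256 = 584.78 m/pixel

584.78 m/pixel


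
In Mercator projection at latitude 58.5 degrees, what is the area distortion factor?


area_distortion = 1/cos^2(58.5) = 3.663

3.663


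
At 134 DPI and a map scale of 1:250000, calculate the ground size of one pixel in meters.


pixel_cm = 2.54 / 134 ≈ 0.018955 cm
ground = pixel_cm * 250000 / 100 = 2.54 * 250000 / (134 * 100) = 635000 / 13400 ≈ 47.39 m

47.39 m


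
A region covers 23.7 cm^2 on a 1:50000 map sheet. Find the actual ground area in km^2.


ground_area = 23.7 * (50000/100)^2 = 5925000.0 m^2 = 5.925 km^2

5.925 km^2


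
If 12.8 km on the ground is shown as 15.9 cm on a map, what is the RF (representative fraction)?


ground = 12.8 km = 1280000 cm; RF denominator = ground / map = 1280000 / 15.9 ≈ 80503; RF = 1:80503

1:80503


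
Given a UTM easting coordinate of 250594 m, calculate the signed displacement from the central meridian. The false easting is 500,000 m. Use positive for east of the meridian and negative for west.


displacement = 250594 - 500000 = -249406 m

-249406 m


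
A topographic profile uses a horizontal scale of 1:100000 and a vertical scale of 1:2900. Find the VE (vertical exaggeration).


VE = horizontal_scale / vertical_scale = 100000 / 2900 ≈ 34.5

34.5x


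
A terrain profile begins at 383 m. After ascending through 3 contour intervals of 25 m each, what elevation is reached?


elevation = 383 + 3 * 25 = 458 m

458 m


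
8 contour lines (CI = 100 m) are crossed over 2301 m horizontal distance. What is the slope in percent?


elevation change = 8 * 100 = 800 m
slope = 800 / 2301 * 100 = 34.8%

34.8%


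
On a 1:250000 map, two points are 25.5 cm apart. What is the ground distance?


ground = 25.5 cm * 250000 / 100 = 63750.0 m = 63.75 km

63.75 km


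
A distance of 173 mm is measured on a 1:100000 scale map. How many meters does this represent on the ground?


ground = 173 mm * 100000 / 1000 = 17300.0 m

17300.0 m


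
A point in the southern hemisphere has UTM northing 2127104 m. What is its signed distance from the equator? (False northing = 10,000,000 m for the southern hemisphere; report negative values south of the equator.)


For southern: actual = 2127104 - 10000000 = -7872896 m

-7872896 m


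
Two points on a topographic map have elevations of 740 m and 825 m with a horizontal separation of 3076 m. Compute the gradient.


gradient = (825 - 740) / 3076 = 85 / 3076 = 0.0276

0.0276


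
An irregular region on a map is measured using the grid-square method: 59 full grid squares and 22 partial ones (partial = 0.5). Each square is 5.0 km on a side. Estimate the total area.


effective squares = 59 + 22 * 0.5 = 70.0
area = 70.0 * 25.0 = 1750.0 km^2

1750.0 km^2


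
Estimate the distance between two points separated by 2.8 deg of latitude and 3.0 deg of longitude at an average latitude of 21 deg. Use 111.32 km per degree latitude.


dlat_km = 2.8 * 111.32 = 311.696
dlon_km = 3.0 * 111.32 * cos(21) ≈ 311.779
dist = sqrt(311.696^2 + 311.779^2) ≈ 440.9 km

440.9 km


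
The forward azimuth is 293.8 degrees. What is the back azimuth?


back azimuth = (293.8 + 180) mod 360 = 113.8 degrees

113.8 degrees


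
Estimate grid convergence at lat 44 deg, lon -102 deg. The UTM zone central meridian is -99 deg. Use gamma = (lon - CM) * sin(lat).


gamma = (-102 - -99) * sin(44) = -3 * 0.694658 = -2.084 degrees

-2.084 degrees


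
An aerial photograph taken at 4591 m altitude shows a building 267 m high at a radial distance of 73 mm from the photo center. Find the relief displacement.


d = h * r / H = 267 * 73 / 4591 = 4.25 mm

4.25 mm


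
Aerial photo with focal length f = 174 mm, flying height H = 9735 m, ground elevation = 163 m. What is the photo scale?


scale = f / (H - h) = 174 mm / 9572 m = 174 / 9572000 = 1:55011

1:55011


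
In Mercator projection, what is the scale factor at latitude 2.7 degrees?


SF = 1 / cos(2.7) = 1 / 0.99889 = 1.001

1.001


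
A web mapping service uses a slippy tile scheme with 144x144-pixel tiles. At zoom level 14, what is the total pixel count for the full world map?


tiles per axis = 2^14 = 16384
total tiles = 16384^2 = 268435456
pixels per axis = 16384 * 144 = 2359296
total pixels = 2359296^2 = 5566277615616

5566277615616 pixels


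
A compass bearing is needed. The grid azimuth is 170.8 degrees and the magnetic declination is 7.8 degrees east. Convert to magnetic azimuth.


magnetic azimuth = grid azimuth - declination (east +ve)
mag_az = 170.8 - 7.8 = 163.0 degrees

163.0 degrees


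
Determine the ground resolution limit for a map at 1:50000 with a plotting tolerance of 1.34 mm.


ground = 1.34 mm * 50000 / 1000 = 67.0 m

67.0 m


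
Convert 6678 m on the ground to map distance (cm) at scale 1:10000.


map_cm = 6678 * 100 / 10000 = 66.78 cm

66.78 cm


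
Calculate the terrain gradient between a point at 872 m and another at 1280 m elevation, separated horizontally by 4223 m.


gradient = (1280 - 872) / 4223 = 408 / 4223 = 0.0966

0.0966


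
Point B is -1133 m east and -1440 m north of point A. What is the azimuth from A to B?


az = atan2(-1133, -1440) = -141.8 deg
adjusted to 0-360: 218.2 degrees

218.2 degrees


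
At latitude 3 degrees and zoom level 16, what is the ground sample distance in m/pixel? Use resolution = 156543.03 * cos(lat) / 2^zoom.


res = 156543.03 * cos(3) / 2^16 = 156543.03 * 0.99862953 / 65536 = 2.39 m/pixel

2.39 m/pixel


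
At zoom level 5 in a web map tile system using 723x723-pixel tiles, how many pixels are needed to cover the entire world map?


tiles per axis = 2^5 = 32
total tiles = 32^2 = 1024
pixels per axis = 32 * 723 = 23136
total pixels = 23136^2 = 535274496

535274496 pixels


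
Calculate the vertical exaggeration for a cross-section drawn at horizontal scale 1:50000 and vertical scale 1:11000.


VE = horizontal_scale / vertical_scale = 50000 / 11000 ≈ 4.5

4.5x


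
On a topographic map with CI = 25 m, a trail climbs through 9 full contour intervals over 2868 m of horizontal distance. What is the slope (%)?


elevation change = 9 * 25 = 225 m
slope = 225 / 2868 * 100 = 7.8%

7.8%


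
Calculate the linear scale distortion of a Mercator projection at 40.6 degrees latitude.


SF = 1 / cos(40.6) = 1 / 0.759271 = 1.317

1.317


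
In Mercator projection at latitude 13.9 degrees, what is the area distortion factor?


area_distortion = 1/cos^2(13.9) = 1.061

1.061


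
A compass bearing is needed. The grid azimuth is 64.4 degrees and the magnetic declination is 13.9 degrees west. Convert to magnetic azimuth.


magnetic azimuth = grid azimuth - declination (east +ve)
mag_az = 64.4 - -13.9 = 78.3 degrees

78.3 degrees


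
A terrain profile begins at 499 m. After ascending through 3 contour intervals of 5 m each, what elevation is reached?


elevation = 499 + 3 * 5 = 514 m

514 m


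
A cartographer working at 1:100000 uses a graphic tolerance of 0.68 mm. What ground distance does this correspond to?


ground = 0.68 mm * 100000 / 1000 = 68.0 m

68.0 m


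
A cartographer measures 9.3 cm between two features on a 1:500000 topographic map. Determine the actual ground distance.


ground = 9.3 cm * 500000 / 100 = 46500.0 m = 46.5 km

46.5 km


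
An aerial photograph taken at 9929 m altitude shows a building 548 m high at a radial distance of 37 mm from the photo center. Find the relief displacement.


d = h * r / H = 548 * 37 / 9929 = 2.04 mm

2.04 mm


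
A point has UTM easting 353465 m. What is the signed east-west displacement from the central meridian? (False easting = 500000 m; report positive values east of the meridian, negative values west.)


displacement = 353465 - 500000 = -146535 m

-146535 m


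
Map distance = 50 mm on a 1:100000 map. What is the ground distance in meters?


ground = 50 mm * 100000 / 1000 = 5000.0 m

5000.0 m


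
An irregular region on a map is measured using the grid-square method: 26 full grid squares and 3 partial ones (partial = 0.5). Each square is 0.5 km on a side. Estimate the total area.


effective squares = 26 + 3 * 0.5 = 27.5
area = 27.5 * 0.25 = 6.875 km^2

6.875 km^2


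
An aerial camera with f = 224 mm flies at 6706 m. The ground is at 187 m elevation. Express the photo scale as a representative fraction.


scale = f / (H - h) = 224 mm / 6519 m = 224 / 6519000 = 1:29103

1:29103


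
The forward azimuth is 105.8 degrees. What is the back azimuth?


back azimuth = (105.8 + 180) mod 360 = 285.8 degrees

285.8 degrees


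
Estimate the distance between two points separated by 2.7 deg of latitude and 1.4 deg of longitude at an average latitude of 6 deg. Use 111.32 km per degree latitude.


dlat_km = 2.7 * 111.32 = 300.564
dlon_km = 1.4 * 111.32 * cos(6) ≈ 154.994
dist = sqrt(300.564^2 + 154.994^2) ≈ 338.2 km

338.2 km


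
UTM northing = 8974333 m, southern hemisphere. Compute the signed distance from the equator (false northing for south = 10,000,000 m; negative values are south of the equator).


For southern: actual = 8974333 - 10000000 = -1025667 m

-1025667 m


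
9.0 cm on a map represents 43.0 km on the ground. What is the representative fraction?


ground = 43.0 km = 4300000 cm; RF denominator = ground / map = 4300000 / 9.0 ≈ 477778; RF = 1:477778

1:477778


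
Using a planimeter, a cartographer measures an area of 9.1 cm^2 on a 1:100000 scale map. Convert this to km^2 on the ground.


ground_area = 9.1 * (100000/100)^2 = 9100000.0 m^2 = 9.1 km^2

9.1 km^2


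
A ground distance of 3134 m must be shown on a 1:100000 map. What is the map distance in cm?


map_cm = 3134 * 100 / 100000 = 3.134 cm ≈ 3.13 cm

3.13 cm


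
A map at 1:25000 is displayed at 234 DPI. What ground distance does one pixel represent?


pixel_cm = 2.54 / 234 ≈ 0.010855 cm
ground = pixel_cm * 25000 / 100 = 2.54 * 25000 / (234 * 100) = 63500 / 23400 ≈ 2.71 m

2.71 m


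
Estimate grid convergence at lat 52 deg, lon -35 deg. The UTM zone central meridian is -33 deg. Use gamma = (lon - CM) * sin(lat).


gamma = (-35 - -33) * sin(52) = -2 * 0.788011 = -1.576 degrees

-1.576 degrees


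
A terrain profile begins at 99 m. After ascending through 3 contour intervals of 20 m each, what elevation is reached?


elevation = 99 + 3 * 20 = 159 m

159 m


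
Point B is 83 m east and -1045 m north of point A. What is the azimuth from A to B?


az = atan2(83, -1045) = 175.5 deg
adjusted to 0-360: 175.5 degrees

175.5 degrees


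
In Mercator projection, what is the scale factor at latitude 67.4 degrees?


SF = 1 / cos(67.4) = 1 / 0.384295 = 2.602

2.602


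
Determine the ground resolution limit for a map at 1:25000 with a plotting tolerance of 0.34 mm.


ground = 0.34 mm * 25000 / 1000 = 8.5 m

8.5 m


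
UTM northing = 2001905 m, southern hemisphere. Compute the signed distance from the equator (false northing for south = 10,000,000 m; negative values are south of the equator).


For southern: actual = 2001905 - 10000000 = -7998095 m

-7998095 m


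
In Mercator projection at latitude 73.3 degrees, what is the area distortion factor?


area_distortion = 1/cos^2(73.3) = 12.11

12.11


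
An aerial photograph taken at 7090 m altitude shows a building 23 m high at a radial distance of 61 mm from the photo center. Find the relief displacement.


d = h * r / H = 23 * 61 / 7090 = 0.2 mm

0.2 mm


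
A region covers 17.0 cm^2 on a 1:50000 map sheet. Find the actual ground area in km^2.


ground_area = 17.0 * (50000/100)^2 = 4250000.0 m^2 = 4.25 km^2

4.25 km^2


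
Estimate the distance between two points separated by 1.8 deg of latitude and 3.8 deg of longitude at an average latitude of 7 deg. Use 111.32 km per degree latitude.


dlat_km = 1.8 * 111.32 = 200.376
dlon_km = 3.8 * 111.32 * cos(7) ≈ 419.863
dist = sqrt(200.376^2 + 419.863^2) ≈ 465.2 km

465.2 km


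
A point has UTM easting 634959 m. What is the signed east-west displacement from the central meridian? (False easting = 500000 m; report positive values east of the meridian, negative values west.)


displacement = 634959 - 500000 = 134959 m

134959 m


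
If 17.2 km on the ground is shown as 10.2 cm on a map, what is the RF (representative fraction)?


ground = 17.2 km = 1720000 cm; RF denominator = ground / map = 1720000 / 10.2 ≈ 168627; RF = 1:168627

1:168627


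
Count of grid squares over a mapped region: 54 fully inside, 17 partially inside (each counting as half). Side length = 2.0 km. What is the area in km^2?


effective squares = 54 + 17 * 0.5 = 62.5
area = 62.5 * 4.0 = 250.0 km^2

250.0 km^2


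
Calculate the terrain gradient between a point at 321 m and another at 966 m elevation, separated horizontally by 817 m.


gradient = (966 - 321) / 817 = 645 / 817 = 0.7895

0.7895


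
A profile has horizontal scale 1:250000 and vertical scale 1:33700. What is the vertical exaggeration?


VE = horizontal_scale / vertical_scale = 250000 / 33700 ≈ 7.4

7.4x


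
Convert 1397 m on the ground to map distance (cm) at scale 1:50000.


map_cm = 1397 * 100 / 50000 = 2.794 cm ≈ 2.79 cm

2.79 cm


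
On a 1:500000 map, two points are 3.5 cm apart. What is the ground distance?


ground = 3.5 cm * 500000 / 100 = 17500.0 m = 17.5 km

17.5 km


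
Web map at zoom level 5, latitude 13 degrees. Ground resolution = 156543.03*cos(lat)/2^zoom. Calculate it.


res = 156543.03 * cos(13) / 2^5 = 156543.03 * 0.97437006 / 32 = 4766.59 m/pixel

4766.59 m/pixel


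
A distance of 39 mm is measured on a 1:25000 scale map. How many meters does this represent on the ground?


ground = 39 mm * 25000 / 1000 = 975.0 m

975.0 m


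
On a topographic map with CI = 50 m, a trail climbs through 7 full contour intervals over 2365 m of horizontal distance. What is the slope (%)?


elevation change = 7 * 50 = 350 m
slope = 350 / 2365 * 100 = 14.8%

14.8%


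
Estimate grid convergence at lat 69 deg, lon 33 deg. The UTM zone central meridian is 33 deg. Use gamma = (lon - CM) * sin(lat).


gamma = (33 - 33) * sin(69) = 0 * 0.93358 = 0.0 degrees

0.0 degrees


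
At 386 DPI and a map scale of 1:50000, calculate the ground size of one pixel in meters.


pixel_cm = 2.54 / 386 ≈ 0.00658 cm
ground = pixel_cm * 50000 / 100 = 2.54 * 50000 / (386 * 100) = 127000 / 38600 ≈ 3.29 m

3.29 m


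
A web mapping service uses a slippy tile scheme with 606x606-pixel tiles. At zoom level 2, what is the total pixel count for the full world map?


tiles per axis = 2^2 = 4
total tiles = 4^2 = 16
pixels per axis = 4 * 606 = 2424
total pixels = 2424^2 = 5875776

5875776 pixels


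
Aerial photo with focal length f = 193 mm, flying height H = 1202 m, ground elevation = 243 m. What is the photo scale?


scale = f / (H - h) = 193 mm / 959 m = 193 / 959000 = 1:4969

1:4969


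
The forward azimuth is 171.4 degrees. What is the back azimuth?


back azimuth = (171.4 + 180) mod 360 = 351.4 degrees

351.4 degrees


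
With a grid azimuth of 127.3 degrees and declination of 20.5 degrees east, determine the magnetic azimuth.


magnetic azimuth = grid azimuth - declination (east +ve)
mag_az = 127.3 - 20.5 = 106.8 degrees

106.8 degrees


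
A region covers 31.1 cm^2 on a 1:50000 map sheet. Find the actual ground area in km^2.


ground_area = 31.1 * (50000/100)^2 = 7775000.0 m^2 = 7.775 km^2

7.775 km^2


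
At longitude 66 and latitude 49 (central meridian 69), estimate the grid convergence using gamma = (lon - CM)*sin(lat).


gamma = (66 - 69) * sin(49) = -3 * 0.75471 = -2.264 degrees

-2.264 degrees


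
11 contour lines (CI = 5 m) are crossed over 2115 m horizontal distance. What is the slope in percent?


elevation change = 11 * 5 = 55 m
slope = 55 / 2115 * 100 = 2.6%

2.6%


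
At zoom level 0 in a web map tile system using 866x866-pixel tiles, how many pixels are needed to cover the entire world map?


tiles per axis = 2^0 = 1
total tiles = 1^2 = 1
pixels per axis = 1 * 866 = 866
total pixels = 866^2 = 749956

749956 pixels


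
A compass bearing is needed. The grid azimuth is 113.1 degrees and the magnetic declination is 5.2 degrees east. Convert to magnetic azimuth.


magnetic azimuth = grid azimuth - declination (east +ve)
mag_az = 113.1 - 5.2 = 107.9 degrees

107.9 degrees


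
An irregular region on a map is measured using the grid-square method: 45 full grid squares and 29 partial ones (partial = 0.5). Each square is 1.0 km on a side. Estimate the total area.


effective squares = 45 + 29 * 0.5 = 59.5
area = 59.5 * 1.0 = 59.5 km^2

59.5 km^2


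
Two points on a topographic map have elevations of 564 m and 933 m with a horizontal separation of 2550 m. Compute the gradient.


gradient = (933 - 564) / 2550 = 369 / 2550 = 0.1447

0.1447


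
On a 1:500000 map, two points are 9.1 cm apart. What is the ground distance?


ground = 9.1 cm * 500000 / 100 = 45500.0 m = 45.5 km

45.5 km


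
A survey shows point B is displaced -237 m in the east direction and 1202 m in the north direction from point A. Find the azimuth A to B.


az = atan2(-237, 1202) = -11.2 deg
adjusted to 0-360: 348.8 degrees

348.8 degrees


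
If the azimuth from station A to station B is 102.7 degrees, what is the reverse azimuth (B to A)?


back azimuth = (102.7 + 180) mod 360 = 282.7 degrees

282.7 degrees


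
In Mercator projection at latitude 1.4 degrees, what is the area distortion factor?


area_distortion = 1/cos^2(1.4) = 1.001

1.001


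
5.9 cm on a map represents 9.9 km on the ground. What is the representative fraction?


ground = 9.9 km = 990000 cm; RF denominator = ground / map = 990000 / 5.9 ≈ 167797; RF = 1:167797

1:167797


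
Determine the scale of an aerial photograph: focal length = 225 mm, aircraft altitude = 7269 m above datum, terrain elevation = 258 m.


scale = f / (H - h) = 225 mm / 7011 m = 225 / 7011000 = 1:31160

1:31160


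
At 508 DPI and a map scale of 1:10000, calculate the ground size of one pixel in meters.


pixel_cm = 2.54 / 508 = 0.005 cm
ground = pixel_cm * 10000 / 100 = 2.54 * 10000 / (508 * 100) = 25400 / 50800 = 0.5 m

0.5 m


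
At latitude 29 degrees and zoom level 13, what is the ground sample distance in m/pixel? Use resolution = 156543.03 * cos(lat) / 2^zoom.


res = 156543.03 * cos(29) / 2^13 = 156543.03 * 0.87461971 / 8192 = 16.71 m/pixel

16.71 m/pixel


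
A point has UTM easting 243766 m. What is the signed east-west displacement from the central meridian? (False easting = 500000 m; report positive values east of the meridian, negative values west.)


displacement = 243766 - 500000 = -256234 m

-256234 m


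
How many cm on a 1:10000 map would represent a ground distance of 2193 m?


map_cm = 2193 * 100 / 10000 = 21.93 cm

21.93 cm


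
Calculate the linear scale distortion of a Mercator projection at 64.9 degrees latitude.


SF = 1 / cos(64.9) = 1 / 0.424199 = 2.357

2.357


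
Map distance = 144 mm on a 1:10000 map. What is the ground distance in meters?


ground = 144 mm * 10000 / 1000 = 1440.0 m

1440.0 m


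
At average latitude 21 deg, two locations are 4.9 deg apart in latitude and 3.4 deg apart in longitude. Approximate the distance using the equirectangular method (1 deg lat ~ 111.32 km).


dlat_km = 4.9 * 111.32 = 545.468
dlon_km = 3.4 * 111.32 * cos(21) ≈ 353.349
dist = sqrt(545.468^2 + 353.349^2) ≈ 649.9 km

649.9 km


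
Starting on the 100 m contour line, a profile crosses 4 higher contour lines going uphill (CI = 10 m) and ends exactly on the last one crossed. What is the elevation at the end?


elevation = 100 + 4 * 10 = 140 m

140 m


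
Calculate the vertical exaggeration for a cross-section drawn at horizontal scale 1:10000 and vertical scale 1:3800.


VE = horizontal_scale / vertical_scale = 10000 / 3800 ≈ 2.6

2.6x


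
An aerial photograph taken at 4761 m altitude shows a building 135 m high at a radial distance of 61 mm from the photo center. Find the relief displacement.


d = h * r / H = 135 * 61 / 4761 = 1.73 mm

1.73 mm


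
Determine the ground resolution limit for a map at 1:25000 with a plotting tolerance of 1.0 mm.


ground = 1.0 mm * 25000 / 1000 = 25.0 m

25.0 m


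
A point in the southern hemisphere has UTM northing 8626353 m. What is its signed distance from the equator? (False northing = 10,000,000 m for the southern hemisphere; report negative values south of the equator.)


For southern: actual = 8626353 - 10000000 = -1373647 m

-1373647 m


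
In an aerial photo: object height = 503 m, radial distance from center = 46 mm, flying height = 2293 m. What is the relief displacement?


d = h * r / H = 503 * 46 / 2293 = 10.09 mm

10.09 mm


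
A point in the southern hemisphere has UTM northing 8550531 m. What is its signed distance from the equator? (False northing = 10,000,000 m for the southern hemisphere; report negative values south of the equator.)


For southern: actual = 8550531 - 10000000 = -1449469 m

-1449469 m


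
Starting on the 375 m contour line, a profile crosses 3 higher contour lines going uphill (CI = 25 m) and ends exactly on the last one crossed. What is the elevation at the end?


elevation = 375 + 3 * 25 = 450 m

450 m


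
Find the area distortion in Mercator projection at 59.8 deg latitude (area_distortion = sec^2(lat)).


area_distortion = 1/cos^2(59.8) = 3.952

3.952


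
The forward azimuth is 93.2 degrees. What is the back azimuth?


back azimuth = (93.2 + 180) mod 360 = 273.2 degrees

273.2 degrees


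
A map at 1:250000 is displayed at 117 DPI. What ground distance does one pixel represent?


pixel_cm = 2.54 / 117 ≈ 0.021709 cm
ground = pixel_cm * 250000 / 100 = 2.54 * 250000 / (117 * 100) = 635000 / 11700 ≈ 54.27 m

54.27 m


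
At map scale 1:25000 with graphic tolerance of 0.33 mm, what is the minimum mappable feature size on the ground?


ground = 0.33 mm * 25000 / 1000 = 8.25 m

8.25 m


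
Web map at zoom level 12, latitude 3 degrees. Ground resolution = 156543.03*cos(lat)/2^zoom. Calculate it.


res = 156543.03 * cos(3) / 2^12 = 156543.03 * 0.99862953 / 4096 = 38.17 m/pixel

38.17 m/pixel


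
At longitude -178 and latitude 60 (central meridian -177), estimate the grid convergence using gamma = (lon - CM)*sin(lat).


gamma = (-178 - -177) * sin(60) = -1 * 0.866025 = -0.866 degrees

-0.866 degrees


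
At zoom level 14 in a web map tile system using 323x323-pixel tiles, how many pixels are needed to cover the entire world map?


tiles per axis = 2^14 = 16384
total tiles = 16384^2 = 268435456
pixels per axis = 16384 * 323 = 5292032
total pixels = 5292032^2 = 28005602689024

28005602689024 pixels


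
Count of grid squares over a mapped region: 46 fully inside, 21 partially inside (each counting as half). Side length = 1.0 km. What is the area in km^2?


effective squares = 46 + 21 * 0.5 = 56.5
area = 56.5 * 1.0 = 56.5 km^2

56.5 km^2


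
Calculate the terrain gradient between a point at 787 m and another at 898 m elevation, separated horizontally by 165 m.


gradient = (898 - 787) / 165 = 111 / 165 = 0.6727

0.6727


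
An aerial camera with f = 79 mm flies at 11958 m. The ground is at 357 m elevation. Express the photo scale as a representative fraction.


scale = f / (H - h) = 79 mm / 11601 m = 79 / 11601000 = 1:146848

1:146848


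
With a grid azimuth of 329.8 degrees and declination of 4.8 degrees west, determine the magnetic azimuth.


magnetic azimuth = grid azimuth - declination (east +ve)
mag_az = 329.8 - -4.8 = 334.6 degrees

334.6 degrees


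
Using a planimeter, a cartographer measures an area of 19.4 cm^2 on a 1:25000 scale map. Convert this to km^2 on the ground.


ground_area = 19.4 * (25000/100)^2 = 1212500.0 m^2 = 1.2125 km^2 ≈ 1.213 km^2

1.213 km^2


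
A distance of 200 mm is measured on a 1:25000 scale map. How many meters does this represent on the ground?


ground = 200 mm * 25000 / 1000 = 5000.0 m

5000.0 m


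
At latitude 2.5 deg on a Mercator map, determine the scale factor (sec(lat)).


SF = 1 / cos(2.5) = 1 / 0.999048 = 1.001

1.001


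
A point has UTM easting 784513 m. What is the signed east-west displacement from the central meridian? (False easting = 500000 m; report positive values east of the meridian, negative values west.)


displacement = 784513 - 500000 = 284513 m

284513 m


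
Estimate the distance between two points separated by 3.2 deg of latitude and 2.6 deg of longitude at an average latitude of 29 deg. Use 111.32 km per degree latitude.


dlat_km = 3.2 * 111.32 = 356.224
dlon_km = 2.6 * 111.32 * cos(29) ≈ 253.143
dist = sqrt(356.224^2 + 253.143^2) ≈ 437.0 km

437.0 km


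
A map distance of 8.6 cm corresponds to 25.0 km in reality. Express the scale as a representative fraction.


ground = 25.0 km = 2500000 cm; RF denominator = ground / map = 2500000 / 8.6 ≈ 290698; RF = 1:290698

1:290698


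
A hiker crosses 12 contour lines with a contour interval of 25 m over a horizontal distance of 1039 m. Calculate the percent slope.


elevation change = 12 * 25 = 300 m
slope = 300 / 1039 * 100 = 28.9%

28.9%


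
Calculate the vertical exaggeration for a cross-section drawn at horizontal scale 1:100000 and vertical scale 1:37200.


VE = horizontal_scale / vertical_scale = 100000 / 37200 ≈ 2.7

2.7x


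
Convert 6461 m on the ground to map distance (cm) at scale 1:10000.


map_cm = 6461 * 100 / 10000 = 64.61 cm

64.61 cm


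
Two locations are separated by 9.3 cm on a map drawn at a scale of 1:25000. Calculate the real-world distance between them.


ground = 9.3 cm * 25000 / 100 = 2325.0 m = 2.325 km

2.325 km


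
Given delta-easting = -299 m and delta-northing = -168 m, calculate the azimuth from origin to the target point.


az = atan2(-299, -168) = -119.3 deg
adjusted to 0-360: 240.7 degrees

240.7 degrees


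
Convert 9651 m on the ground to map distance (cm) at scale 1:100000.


map_cm = 9651 * 100 / 100000 = 9.651 cm ≈ 9.65 cm

9.65 cm


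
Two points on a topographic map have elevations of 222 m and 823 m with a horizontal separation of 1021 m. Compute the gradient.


gradient = (823 - 222) / 1021 = 601 / 1021 = 0.5886

0.5886


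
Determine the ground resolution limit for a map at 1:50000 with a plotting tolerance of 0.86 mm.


ground = 0.86 mm * 50000 / 1000 = 43.0 m

43.0 m


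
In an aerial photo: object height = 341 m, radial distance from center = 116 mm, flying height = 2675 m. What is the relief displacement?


d = h * r / H = 341 * 116 / 2675 = 14.79 mm

14.79 mm


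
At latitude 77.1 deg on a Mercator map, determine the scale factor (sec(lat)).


SF = 1 / cos(77.1) = 1 / 0.22325 = 4.479

4.479


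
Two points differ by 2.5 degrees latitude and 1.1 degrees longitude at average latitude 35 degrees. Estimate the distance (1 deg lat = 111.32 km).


dlat_km = 2.5 * 111.32 = 278.3
dlon_km = 1.1 * 111.32 * cos(35) ≈ 100.307
dist = sqrt(278.3^2 + 100.307^2) ≈ 295.8 km

295.8 km


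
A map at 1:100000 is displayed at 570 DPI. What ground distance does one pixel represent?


pixel_cm = 2.54 / 570 ≈ 0.004456 cm
ground = pixel_cm * 100000 / 100 = 2.54 * 100000 / (570 * 100) = 254000 / 57000 ≈ 4.46 m

4.46 m


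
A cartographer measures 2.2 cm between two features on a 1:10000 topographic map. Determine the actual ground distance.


ground = 2.2 cm * 10000 / 100 = 220.0 m

220.0 m


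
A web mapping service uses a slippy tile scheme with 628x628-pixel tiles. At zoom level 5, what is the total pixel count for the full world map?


tiles per axis = 2^5 = 32
total tiles = 32^2 = 1024
pixels per axis = 32 * 628 = 20096
total pixels = 20096^2 = 403849216

403849216 pixels


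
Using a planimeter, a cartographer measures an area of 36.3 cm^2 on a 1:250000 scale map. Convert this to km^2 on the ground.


ground_area = 36.3 * (250000/100)^2 = 226875000.0 m^2 = 226.875 km^2

226.875 km^2


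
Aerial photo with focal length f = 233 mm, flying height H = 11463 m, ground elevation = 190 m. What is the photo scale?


scale = f / (H - h) = 233 mm / 11273 m = 233 / 11273000 = 1:48382

1:48382


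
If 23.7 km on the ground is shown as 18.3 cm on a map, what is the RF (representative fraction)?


ground = 23.7 km = 2370000 cm; RF denominator = ground / map = 2370000 / 18.3 ≈ 129508; RF = 1:129508

1:129508
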